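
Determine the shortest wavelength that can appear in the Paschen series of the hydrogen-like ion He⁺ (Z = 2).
205.03 nm

The series limit corresponds to the transition from n = ∞ to n = 3.
This is the highest energy (shortest wavelength) transition in the Paschen series.

E_∞ = 0 eV
E_3 = -13.6057 × 2² / 3² = -6.046978 eV

Energy at series limit:
ΔE = E_∞ - E_3 = 0 - (-6.046978) = 6.046978 eV
λ = hc/E = 1239.84 eV·nm / 6.046978 eV = 205.03 nm

This energy equals the ionization energy from the n = 3 state of He⁺.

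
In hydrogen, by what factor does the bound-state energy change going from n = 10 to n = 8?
1.562500

Using E_n = -13.6057 Z² / n² eV with Z = 1:

E_8 = -13.6057 / 8² = -13.6057 / 64 = -0.212589062500 eV
E_10 = -13.6057 / 10² = -13.6057 / 100 = -0.136057000000 eV

The ratio is:
E_8/E_10 = (-0.212589062500) / (-0.136057000000)
E_8/E_10 = (-13.6057/64) / (-13.6057/100)
E_8/E_10 = 100/64
E_8/E_10 = 1.562500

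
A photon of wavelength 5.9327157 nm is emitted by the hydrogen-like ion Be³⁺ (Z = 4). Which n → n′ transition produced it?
n = 5 → n = 1

First, find the photon energy from the wavelength (hc = 1239.84 eV·nm):
E = hc/λ = 1239.84 eV·nm / 5.9327157 nm = 208.98355 eV

The energy levels of Be³⁺ satisfy E_n = -13.6057 × 4² / n² eV, so an emission n_i → n_f releases
ΔE = 13.6057 × 4² × (1/n_f² − 1/n_i²) eV.

Setting ΔE equal to the photon energy:
1/n_f² − 1/n_i² = 208.98355 / (13.6057 × 4²) = 0.95999999

Since 1/n_i² must be positive, we need 1/n_f² > 0.95999999, i.e. n_f ≤ 1. For each allowed n_f, solve n_i = (1/n_f² − 0.95999999)^(−1/2) and check whether it is a whole number:
  n_f = 1: 1/n_i² = 1.00000000 − 0.95999999 = 0.04000001 → n_i = 5.000  → integer, n_i = 5 ✓

Only n_f = 1 gives an integer upper level, n_i = 5.

The transition is from n = 5 to n = 1 (emission).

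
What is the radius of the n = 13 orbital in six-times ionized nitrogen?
1.27759 nm (or 12.77585 Å)

The Bohr radius formula is:
r_n = n² a₀ / Z

where a₀ = 0.05291772 nm is the Bohr radius.

For N⁶⁺ (Z = 7) at n = 13:
r_13 = 13² × 0.05291772 nm / 7
r_13 = 169 × 0.05291772 nm / 7
r_13 = 8.943095 nm / 7
r_13 = 1.27759 nm

The electron orbits at approximately 1.27759 nm from the nucleus.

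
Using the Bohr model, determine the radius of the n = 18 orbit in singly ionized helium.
8.5727 nm (or 85.7267 Å)

The Bohr radius formula is:
r_n = n² a₀ / Z

where a₀ = 0.0529177 nm is the Bohr radius.

For He⁺ (Z = 2) at n = 18:
r_18 = 18² × 0.0529177 nm / 2
r_18 = 324 × 0.0529177 nm / 2
r_18 = 17.14533 nm / 2
r_18 = 8.5727 nm

The electron orbits at approximately 8.5727 nm from the nucleus.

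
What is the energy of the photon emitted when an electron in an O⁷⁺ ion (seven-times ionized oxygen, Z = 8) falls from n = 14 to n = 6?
19.74523 eV

The energy levels are E_n = -13.6057 Z² eV / n².

Energy at n = 14: E_14 = -13.6057 × 8² / 14² = -4.44267755 eV
Energy at n = 6: E_6 = -13.6057 × 8² / 6² = -24.18791111 eV

For emission (electron falling to lower state), the photon energy is:
E_photon = E_14 - E_6 = |-4.44267755 - (-24.18791111)|
E_photon = 19.74523 eV

This energy is carried away by the emitted photon.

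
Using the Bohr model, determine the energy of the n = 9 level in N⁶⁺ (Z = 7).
-8.230609 eV

For hydrogen-like ions, the energy levels scale with Z²:
E_n = -13.6057 Z² / n² eV

For N⁶⁺ (Z = 7) at n = 9:
E_9 = -13.6057 × 7² / 9²
E_9 = -13.6057 × 49 / 81
E_9 = -666.6793 / 81
E_9 = -8.230609 eV

The energy is 49 times more negative than hydrogen at the same n due to the stronger nuclear charge.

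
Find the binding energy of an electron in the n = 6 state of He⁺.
1.512 eV

The ionization energy is the energy needed to remove the electron completely (n → ∞).

For a hydrogen-like ion with Z = 2, E_n = -13.6057 Z² / n² eV.

At n = 6: E_6 = -13.6057 × 2² / 6² = -1.511744 eV
At n = ∞: E_∞ = 0 eV

Ionization energy = E_∞ - E_6 = 0 - (-1.511744) = 1.511744 eV
Ionization energy ≈ 1.512 eV

This is also called the binding energy of the electron in state n = 6.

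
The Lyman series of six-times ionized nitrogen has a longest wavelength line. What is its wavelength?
2.47963 nm

The longest wavelength corresponds to the smallest energy transition in the series.
The Lyman series has all transitions ending at n_f = 1.

For N⁶⁺ (Z = 7), the first line (α-line) is the jump from n = 2 to n = 1:
E_2 = -13.6057 × 7² / 2² = -166.6698250 eV
E_1 = -13.6057 × 7² / 1² = -666.6793000 eV
ΔE = E_2 - E_1 = 500.0094750 eV

λ = hc/E = 1239.84 eV·nm / 500.0094750 eV
λ = 2.47963 nm

This is the α-line of the Lyman series in N⁶⁺.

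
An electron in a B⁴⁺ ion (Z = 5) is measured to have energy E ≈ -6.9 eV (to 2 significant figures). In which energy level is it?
n = 7

The exact energy levels follow E_n = -13.6057 Z² / n² eV with Z = 5.

The measured value (-6.9 eV) is reported to only 2 significant figures, so we must test candidate n values and see which one matches to that precision.

Candidate energies:
  n = 5:  E = -13.6057 × 5² / 5² = -13.60570 eV
  n = 6:  E = -13.6057 × 5² / 6² = -9.44840 eV
  n = 7:  E = -13.6057 × 5² / 7² = -6.94168 eV  ← matches
  n = 8:  E = -13.6057 × 5² / 8² = -5.31473 eV
  n = 9:  E = -13.6057 × 5² / 9² = -4.19929 eV

Checking against the measurement of -6.9 eV (2 sig figs), only n = 7 agrees:
E_7 = -6.94168 eV, which rounds to -6.9 eV ✓

Therefore n = 7.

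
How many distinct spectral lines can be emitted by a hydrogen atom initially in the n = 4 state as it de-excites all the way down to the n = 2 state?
3

The electron can occupy levels n = 2, 3, ..., 4 during de-excitation — that is m = 4 - 2 + 1 = 3 distinct levels.

The number of distinct spectral lines equals the number of ways to choose 2 of these m levels (each pair gives one possible emission transition):

Number of lines = m(m-1)/2 = 3×2/2 = 3

These correspond to all possible transitions between the 3 levels:
4 → 3, 4 → 2, 3 → 2

Each transition produces a photon with a unique energy (and thus wavelength). This count does not depend on Z.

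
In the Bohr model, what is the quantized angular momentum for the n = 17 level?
1.79e-33 J·s (or 17ℏ)

In the Bohr model, angular momentum is quantized:
L = nℏ

where ℏ = h/(2π) = 1.0546e-34 J·s

For n = 17:
L = 17 × 1.0546e-34 J·s
L = 1.79e-33 J·s

This can also be written as L = 17ℏ.
The angular momentum is an integer multiple of the reduced Planck constant.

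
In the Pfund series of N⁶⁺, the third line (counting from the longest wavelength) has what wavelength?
76.2964 nm

The lines of a series are numbered from the longest wavelength (smallest ΔE) outward; the third line is the transition from n = n_f + 3 to n_f.
The Pfund series has all transitions ending at n_f = 5.

For N⁶⁺ (Z = 7), the third line (γ-line) is the jump from n = 8 to n = 5:
E_8 = -13.6057 × 7² / 8² = -10.416864 eV
E_5 = -13.6057 × 7² / 5² = -26.667172 eV
ΔE = E_8 - E_5 = 16.250308 eV

λ = hc/E = 1239.84 eV·nm / 16.250308 eV
λ = 76.2964 nm

This is the γ-line of the Pfund series in N⁶⁺.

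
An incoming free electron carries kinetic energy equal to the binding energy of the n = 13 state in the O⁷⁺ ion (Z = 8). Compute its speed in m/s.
1.346e+06 m/s (or 0.4491% of c)

The binding energy at n = 13 for O⁷⁺ is:
E_13 = -13.6057 × 8²/13² = -5.152454 eV
|E_13| = 5.152454 eV

Convert to Joules:
KE = 5.152454 eV × (1.602177 × 10⁻¹⁹ J/eV) = 8.25514e-19 J

Using KE = ½mv²:
v = √(2·KE/m_e)
v = √(2 × 8.25514e-19 J / 9.10938 × 10⁻³¹ kg)
v = 1.346e+06 m/s

This is approximately 0.4491% the speed of light.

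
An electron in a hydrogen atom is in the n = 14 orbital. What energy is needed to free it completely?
0.069 eV

The ionization energy is the energy needed to remove the electron completely (n → ∞).

For hydrogen, E_n = -13.6057 eV / n².

At n = 14: E_14 = -13.6057 / 14² = -0.069417 eV
At n = ∞: E_∞ = 0 eV

Ionization energy = E_∞ - E_14 = 0 - (-0.069417) = 0.069417 eV
Ionization energy ≈ 0.069 eV

This is also called the binding energy of the electron in state n = 14.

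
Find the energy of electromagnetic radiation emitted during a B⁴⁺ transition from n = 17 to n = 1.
338.966 eV

The energy levels are E_n = -13.6057 Z² eV / n².

Energy at n = 17: E_17 = -13.6057 × 5² / 17² = -1.176964 eV
Energy at n = 1: E_1 = -13.6057 × 5² / 1² = -340.142500 eV

For emission (electron falling to lower state), the photon energy is:
E_photon = E_17 - E_1 = |-1.176964 - (-340.142500)|
E_photon = 338.966 eV

This energy is carried away by the emitted photon.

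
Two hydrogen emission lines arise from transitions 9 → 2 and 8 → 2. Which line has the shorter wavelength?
9 → 2

Calculate the energy for each transition:

Transition 9 → 2:
ΔE₁ = |E_2 - E_9| = |-13.6057/2² - (-13.6057/9²)|
ΔE₁ = |-3.4014250000 - (-0.1679716049)| = 3.2334534 eV

Transition 8 → 2:
ΔE₂ = |E_2 - E_8| = |-13.6057/2² - (-13.6057/8²)|
ΔE₂ = |-3.4014250000 - (-0.2125890625)| = 3.1888359 eV

Since 3.2334534 eV > 3.1888359 eV, the transition 9 → 2 emits the more energetic photon.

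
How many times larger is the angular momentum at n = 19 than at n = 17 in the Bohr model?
1.11765

In the Bohr model, L_n = nℏ, so the ratio is purely the ratio of quantum numbers:

L_19/L_17 = 19ℏ / 17ℏ = 19/17 = 1.11765

The angular momentum scales linearly with n.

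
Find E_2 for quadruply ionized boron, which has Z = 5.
-85.04 eV

For hydrogen-like ions, the energy levels scale with Z²:
E_n = -13.6057 Z² / n² eV

For B⁴⁺ (Z = 5) at n = 2:
E_2 = -13.6057 × 5² / 2²
E_2 = -13.6057 × 25 / 4
E_2 = -340.1425 / 4
E_2 = -85.04 eV

The energy is 25 times more negative than hydrogen at the same n due to the stronger nuclear charge.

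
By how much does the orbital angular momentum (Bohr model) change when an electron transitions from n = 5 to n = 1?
4.2183e-34 J·s (or 4ℏ)

In the Bohr model, L_n = nℏ where ℏ = 1.054572e-34 J·s.

L_5 = 5ℏ = 5.272860e-34 J·s
L_1 = 1ℏ = 1.054572e-34 J·s

ΔL = L_5 - L_1 = (5 - 1)ℏ = 4ℏ
ΔL = 4 × 1.054572e-34 J·s = 4.2183e-34 J·s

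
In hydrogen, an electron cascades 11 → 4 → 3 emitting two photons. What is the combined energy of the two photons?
1.39930 eV

The energy levels of hydrogen are E_n = -13.6057 / n² eV.

First transition (11 → 4):
ΔE₁ = |E_4 - E_11|
ΔE₁ = |-0.85035625000 - (-0.11244380165)| = 0.73791245 eV

Second transition (4 → 3):
ΔE₂ = |E_3 - E_4|
ΔE₂ = |-1.51174444444 - (-0.85035625000)| = 0.66138819 eV

Total energy released:
E_total = ΔE₁ + ΔE₂ = 0.73791245 + 0.66138819 = 1.39930 eV

Note: This equals the direct transition 11 → 3: 1.39930 eV ✓
Energy is conserved regardless of the path taken.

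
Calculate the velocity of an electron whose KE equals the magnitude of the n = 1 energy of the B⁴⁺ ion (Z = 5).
1.094e+07 m/s (or 3.64868% of c)

The binding energy at n = 1 for B⁴⁺ is:
E_1 = -13.6057 × 5²/1² = -340.1425000 eV
|E_1| = 340.1425000 eV

Convert to Joules:
KE = 340.1425000 eV × (1.602177 × 10⁻¹⁹ J/eV) = 5.44968e-17 J

Using KE = ½mv²:
v = √(2·KE/m_e)
v = √(2 × 5.44968e-17 J / 9.10938 × 10⁻³¹ kg)
v = 1.094e+07 m/s

This is approximately 3.64868% the speed of light.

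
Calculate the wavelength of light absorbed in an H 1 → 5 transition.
94.923451 nm

First, find the transition energy using E_n = -13.6057 / n² eV:
E_1 = -13.6057 / 1² = -13.60570000 eV
E_5 = -13.6057 / 5² = -0.54422800 eV

Photon energy: |ΔE| = |E_5 - E_1| = 13.06147200 eV

Convert to wavelength using E = hc/λ with hc = 1239.84 eV·nm:
λ = hc/E = 1239.84 eV·nm / 13.06147200 eV
λ = 94.923451 nm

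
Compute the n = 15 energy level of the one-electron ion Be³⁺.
-0.968 eV

For hydrogen-like ions, the energy levels scale with Z²:
E_n = -13.6057 Z² / n² eV

For Be³⁺ (Z = 4) at n = 15:
E_15 = -13.6057 × 4² / 15²
E_15 = -13.6057 × 16 / 225
E_15 = -217.6912 / 225
E_15 = -0.968 eV

The energy is 16 times more negative than hydrogen at the same n due to the stronger nuclear charge.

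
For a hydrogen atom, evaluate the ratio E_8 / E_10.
1.5625

Using E_n = -13.6057 Z² / n² eV with Z = 1:

E_8 = -13.6057 / 8² = -13.6057 / 64 = -0.212589063 eV
E_10 = -13.6057 / 10² = -13.6057 / 100 = -0.136057000 eV

The ratio is:
E_8/E_10 = (-0.212589063) / (-0.136057000)
E_8/E_10 = (-13.6057/64) / (-13.6057/100)
E_8/E_10 = 100/64
E_8/E_10 = 1.5625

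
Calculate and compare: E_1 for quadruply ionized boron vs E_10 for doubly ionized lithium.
B⁴⁺ at n = 1 (E = -340.14 eV)

Using E_n = -13.6057 Z² / n² eV:

B⁴⁺ (Z = 5) at n = 1:
E = -13.6057 × 5² / 1² = -13.6057 × 25 / 1 = -340.14250 eV

Li²⁺ (Z = 3) at n = 10:
E = -13.6057 × 3² / 10² = -13.6057 × 9 / 100 = -1.22451 eV

Since -340.14250 eV < -1.22451 eV,
B⁴⁺ at n = 1 is more tightly bound (requires more energy to ionize).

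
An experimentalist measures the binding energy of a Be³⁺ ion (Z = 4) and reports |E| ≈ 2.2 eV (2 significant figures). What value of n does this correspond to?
n = 10

The exact energy levels follow E_n = -13.6057 Z² / n² eV with Z = 4.

The measured value (-2.2 eV) is reported to only 2 significant figures, so we must test candidate n values and see which one matches to that precision.

Candidate energies:
  n = 8:  E = -13.6057 × 4² / 8² = -3.401425 eV
  n = 9:  E = -13.6057 × 4² / 9² = -2.687546 eV
  n = 10:  E = -13.6057 × 4² / 10² = -2.176912 eV  ← matches
  n = 11:  E = -13.6057 × 4² / 11² = -1.799101 eV
  n = 12:  E = -13.6057 × 4² / 12² = -1.511744 eV

Checking against the measurement of -2.2 eV (2 sig figs), only n = 10 agrees:
E_10 = -2.176912 eV, which rounds to -2.2 eV ✓

Therefore n = 10.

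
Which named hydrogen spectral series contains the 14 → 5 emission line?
Pfund series

The spectral series in hydrogen are named based on the final (lower) energy level:
- Lyman series: n_final = 1 (ultraviolet)
- Balmer series: n_final = 2 (visible/near-UV)
- Paschen series: n_final = 3 (infrared)
- Brackett series: n_final = 4 (infrared)
- Pfund series: n_final = 5 (far infrared)

Since this transition ends at n = 5, it belongs to the Pfund series.

For reference, this 14 → 5 line has photon energy
ΔE = 13.6057 eV × (1/5² - 1/14²) = 0.47481116 eV,
corresponding to wavelength λ = hc/ΔE = 1239.84 eV·nm / 0.47481116 eV = 2611.23 nm in the far infrared region.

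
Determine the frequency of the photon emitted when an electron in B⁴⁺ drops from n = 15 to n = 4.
4.775e+15 Hz

First, find the transition energy:
E_15 = -13.6057 × 5² / 15² = -1.51174444 eV
E_4 = -13.6057 × 5² / 4² = -21.25890625 eV
|ΔE| = |E_4 - E_15| = 19.74716181 eV

Convert to Joules: E = 19.74716181 eV × (1.602177 × 10⁻¹⁹ J/eV) = 3.16384e-18 J

Using E = hf:
f = E/h = 3.16384e-18 J / (6.62607 × 10⁻³⁴ J·s)
f = 4.775e+15 Hz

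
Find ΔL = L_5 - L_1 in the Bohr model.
4.21829e-34 J·s (or 4ℏ)

In the Bohr model, L_n = nℏ where ℏ = 1.0545718e-34 J·s.

L_5 = 5ℏ = 5.2728590e-34 J·s
L_1 = 1ℏ = 1.0545718e-34 J·s

ΔL = L_5 - L_1 = (5 - 1)ℏ = 4ℏ
ΔL = 4 × 1.0545718e-34 J·s = 4.21829e-34 J·s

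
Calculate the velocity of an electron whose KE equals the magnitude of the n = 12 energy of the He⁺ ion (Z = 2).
3.64615e+05 m/s (or 0.121623% of c)

The binding energy at n = 12 for He⁺ is:
E_12 = -13.6057 × 2²/12² = -0.377936111 eV
|E_12| = 0.377936111 eV

Convert to Joules:
KE = 0.377936111 eV × (1.602177 × 10⁻¹⁹ J/eV) = 6.0552054e-20 J

Using KE = ½mv²:
v = √(2·KE/m_e)
v = √(2 × 6.0552054e-20 J / 9.10938 × 10⁻³¹ kg)
v = 3.64615e+05 m/s

This is approximately 0.121623% the speed of light.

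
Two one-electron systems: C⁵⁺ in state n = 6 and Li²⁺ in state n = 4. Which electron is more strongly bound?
C⁵⁺ at n = 6 (E = -13.61 eV)

Using E_n = -13.6057 Z² / n² eV:

C⁵⁺ (Z = 6) at n = 6:
E = -13.6057 × 6² / 6² = -13.6057 × 36 / 36 = -13.60570 eV

Li²⁺ (Z = 3) at n = 4:
E = -13.6057 × 3² / 4² = -13.6057 × 9 / 16 = -7.65321 eV

Since -13.60570 eV < -7.65321 eV,
C⁵⁺ at n = 6 is more tightly bound (requires more energy to ionize).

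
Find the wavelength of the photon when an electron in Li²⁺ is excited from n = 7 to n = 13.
698.72098 nm

First, find the transition energy using E_n = -13.6057 Z² / n² eV:
E_7 = -13.6057 × 3² / 7² = -2.499006122 eV
E_13 = -13.6057 × 3² / 13² = -0.724563905 eV

Photon energy: |ΔE| = |E_13 - E_7| = 1.774442217 eV

Convert to wavelength using E = hc/λ with hc = 1239.84 eV·nm:
λ = hc/E = 1239.84 eV·nm / 1.774442217 eV
λ = 698.72098 nm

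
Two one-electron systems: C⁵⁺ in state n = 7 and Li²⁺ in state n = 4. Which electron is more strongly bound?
C⁵⁺ at n = 7 (E = -9.996024 eV)

Using E_n = -13.6057 Z² / n² eV:

C⁵⁺ (Z = 6) at n = 7:
E = -13.6057 × 6² / 7² = -13.6057 × 36 / 49 = -9.996024490 eV

Li²⁺ (Z = 3) at n = 4:
E = -13.6057 × 3² / 4² = -13.6057 × 9 / 16 = -7.653206250 eV

Since -9.996024490 eV < -7.653206250 eV,
C⁵⁺ at n = 7 is more tightly bound (requires more energy to ionize).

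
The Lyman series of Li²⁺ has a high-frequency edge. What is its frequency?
2.96086e+16 Hz

The series limit corresponds to the transition from n = ∞ to n = 1.
This is the highest energy (shortest wavelength) transition in the Lyman series.

E_∞ = 0 eV
E_1 = -13.6057 × 3² / 1² = -122.4513000 eV

Energy at series limit:
ΔE = E_∞ - E_1 = 0 - (-122.4513000) = 122.4513000 eV
E = 122.4513000 eV × (1.602177 × 10⁻¹⁹ J/eV) = 1.9618866e-17 J
f = E/h = 1.9618866e-17 J / (6.62607 × 10⁻³⁴ J·s) = 2.96086e+16 Hz

This energy equals the ionization energy from the n = 1 state of Li²⁺.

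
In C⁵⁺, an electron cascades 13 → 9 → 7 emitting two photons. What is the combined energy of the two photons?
7.097769 eV

The energy levels of C⁵⁺ are E_n = -13.6057 × 6² / n² eV.

First transition (13 → 9):
ΔE₁ = |E_9 - E_13|
ΔE₁ = |-6.046977777778 - (-2.898255621302)| = 3.148722156 eV

Second transition (9 → 7):
ΔE₂ = |E_7 - E_9|
ΔE₂ = |-9.996024489796 - (-6.046977777778)| = 3.949046712 eV

Total energy released:
E_total = ΔE₁ + ΔE₂ = 3.148722156 + 3.949046712 = 7.097769 eV

Note: This equals the direct transition 13 → 7: 7.097769 eV ✓
Energy is conserved regardless of the path taken.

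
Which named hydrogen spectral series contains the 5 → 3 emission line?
Paschen series

The spectral series in hydrogen are named based on the final (lower) energy level:
- Lyman series: n_final = 1 (ultraviolet)
- Balmer series: n_final = 2 (visible/near-UV)
- Paschen series: n_final = 3 (infrared)
- Brackett series: n_final = 4 (infrared)
- Pfund series: n_final = 5 (far infrared)

Since this transition ends at n = 3, it belongs to the Paschen series.

For reference, this 5 → 3 line has photon energy
ΔE = 13.6057 eV × (1/3² - 1/5²) = 0.96751644444 eV,
corresponding to wavelength λ = hc/ΔE = 1239.84 eV·nm / 0.96751644444 eV = 1281.46659 nm in the infrared region.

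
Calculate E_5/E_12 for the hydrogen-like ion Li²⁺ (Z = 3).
5.76

Using E_n = -13.6057 Z² / n² eV with Z = 3:

E_5 = -13.6057 × 3² / 5² = -122.4513 / 25 = -4.89805200 eV
E_12 = -13.6057 × 3² / 12² = -122.4513 / 144 = -0.85035625 eV

The ratio is:
E_5/E_12 = (-4.89805200) / (-0.85035625)
E_5/E_12 = (-122.4513/25) / (-122.4513/144)
E_5/E_12 = 144/25
E_5/E_12 = 5.76
(Note: the Z² factors cancel in the ratio.)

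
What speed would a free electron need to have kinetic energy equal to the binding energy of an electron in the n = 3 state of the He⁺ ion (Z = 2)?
1.45846e+06 m/s (or 0.486490% of c)

The binding energy at n = 3 for He⁺ is:
E_3 = -13.6057 × 2²/3² = -6.04697778 eV
|E_3| = 6.04697778 eV

Convert to Joules:
KE = 6.04697778 eV × (1.602177 × 10⁻¹⁹ J/eV) = 9.6883287e-19 J

Using KE = ½mv²:
v = √(2·KE/m_e)
v = √(2 × 9.6883287e-19 J / 9.10938 × 10⁻³¹ kg)
v = 1.45846e+06 m/s

This is approximately 0.486490% the speed of light.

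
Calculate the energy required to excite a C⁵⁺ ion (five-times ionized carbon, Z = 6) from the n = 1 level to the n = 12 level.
486.403775 eV

The energy levels of a hydrogen-like atom are E_n = -13.6057 Z² eV / n².

Energy at n = 1: E_1 = -13.6057 × 6² / 1² = -489.805200000 eV
Energy at n = 12: E_12 = -13.6057 × 6² / 12² = -3.401425000 eV

The excitation energy is the difference:
ΔE = E_12 - E_1
ΔE = -3.401425000 - (-489.805200000)
ΔE = 486.403775 eV

Since this is positive, energy must be absorbed (photon absorption).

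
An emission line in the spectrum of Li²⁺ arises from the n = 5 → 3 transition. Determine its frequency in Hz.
2.106e+15 Hz

First, find the transition energy:
E_5 = -13.6057 × 3² / 5² = -4.898052 eV
E_3 = -13.6057 × 3² / 3² = -13.605700 eV
|ΔE| = |E_3 - E_5| = 8.707648 eV

Convert to Joules: E = 8.707648 eV × (1.602177 × 10⁻¹⁹ J/eV) = 1.39512e-18 J

Using E = hf:
f = E/h = 1.39512e-18 J / (6.62607 × 10⁻³⁴ J·s)
f = 2.106e+15 Hz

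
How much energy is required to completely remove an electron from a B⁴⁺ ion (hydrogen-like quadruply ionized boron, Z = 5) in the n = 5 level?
13.606 eV

The ionization energy is the energy needed to remove the electron completely (n → ∞).

For a hydrogen-like ion with Z = 5, E_n = -13.6057 Z² / n² eV.

At n = 5: E_5 = -13.6057 × 5² / 5² = -13.605700 eV
At n = ∞: E_∞ = 0 eV

Ionization energy = E_∞ - E_5 = 0 - (-13.605700) = 13.605700 eV
Ionization energy ≈ 13.606 eV

This is also called the binding energy of the electron in state n = 5.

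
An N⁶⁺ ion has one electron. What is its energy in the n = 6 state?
-18.51887 eV

For hydrogen-like ions, the energy levels scale with Z²:
E_n = -13.6057 Z² / n² eV

For N⁶⁺ (Z = 7) at n = 6:
E_6 = -13.6057 × 7² / 6²
E_6 = -13.6057 × 49 / 36
E_6 = -666.6793 / 36
E_6 = -18.51887 eV

The energy is 49 times more negative than hydrogen at the same n due to the stronger nuclear charge.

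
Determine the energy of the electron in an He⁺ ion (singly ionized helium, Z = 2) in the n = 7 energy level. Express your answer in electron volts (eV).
-1.11 eV

The energy levels of a hydrogen-like atom are given by:
E_n = -13.6057 Z² / n² eV  (with Z = 2 for He⁺)

For n = 7:
E_7 = -13.6057 × 2² / 7²
E_7 = -13.6057 × 4 / 49
E_7 = -1.11 eV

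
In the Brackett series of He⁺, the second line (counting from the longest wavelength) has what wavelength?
656.1109 nm

The lines of a series are numbered from the longest wavelength (smallest ΔE) outward; the second line is the transition from n = n_f + 2 to n_f.
The Brackett series has all transitions ending at n_f = 4.

For He⁺ (Z = 2), the second line (β-line) is the jump from n = 6 to n = 4:
E_6 = -13.6057 × 2² / 6² = -1.51174444 eV
E_4 = -13.6057 × 2² / 4² = -3.40142500 eV
ΔE = E_6 - E_4 = 1.88968056 eV

λ = hc/E = 1239.84 eV·nm / 1.88968056 eV
λ = 656.1109 nm

This is the β-line of the Brackett series in He⁺.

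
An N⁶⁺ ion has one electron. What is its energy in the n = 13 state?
-3.945 eV

For hydrogen-like ions, the energy levels scale with Z²:
E_n = -13.6057 Z² / n² eV

For N⁶⁺ (Z = 7) at n = 13:
E_13 = -13.6057 × 7² / 13²
E_13 = -13.6057 × 49 / 169
E_13 = -666.6793 / 169
E_13 = -3.945 eV

The energy is 49 times more negative than hydrogen at the same n due to the stronger nuclear charge.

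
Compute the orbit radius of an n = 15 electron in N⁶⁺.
1.7009 nm (or 17.0093 Å)

The Bohr radius formula is:
r_n = n² a₀ / Z

where a₀ = 0.0529177 nm is the Bohr radius.

For N⁶⁺ (Z = 7) at n = 15:
r_15 = 15² × 0.0529177 nm / 7
r_15 = 225 × 0.0529177 nm / 7
r_15 = 11.90648 nm / 7
r_15 = 1.7009 nm

The electron orbits at approximately 1.7009 nm from the nucleus.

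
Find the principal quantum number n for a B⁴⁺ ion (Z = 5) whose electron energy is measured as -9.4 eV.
n = 6

The exact energy levels follow E_n = -13.6057 Z² / n² eV with Z = 5.

The measured value (-9.4 eV) is reported to only 2 significant figures, so we must test candidate n values and see which one matches to that precision.

Candidate energies:
  n = 4:  E = -13.6057 × 5² / 4² = -21.25891 eV
  n = 5:  E = -13.6057 × 5² / 5² = -13.60570 eV
  n = 6:  E = -13.6057 × 5² / 6² = -9.44840 eV  ← matches
  n = 7:  E = -13.6057 × 5² / 7² = -6.94168 eV
  n = 8:  E = -13.6057 × 5² / 8² = -5.31473 eV

Checking against the measurement of -9.4 eV (2 sig figs), only n = 6 agrees:
E_6 = -9.44840 eV, which rounds to -9.4 eV ✓

Therefore n = 6.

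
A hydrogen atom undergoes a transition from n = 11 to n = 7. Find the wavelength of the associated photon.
7504.02 nm

First, find the transition energy using E_n = -13.6057 / n² eV:
E_11 = -13.6057 / 11² = -0.11244380 eV
E_7 = -13.6057 / 7² = -0.27766735 eV

Photon energy: |ΔE| = |E_7 - E_11| = 0.16522355 eV

Convert to wavelength using E = hc/λ with hc = 1239.84 eV·nm:
λ = hc/E = 1239.84 eV·nm / 0.16522355 eV
λ = 7504.02 nm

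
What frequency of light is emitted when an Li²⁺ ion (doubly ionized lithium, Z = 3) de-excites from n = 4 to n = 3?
1.439e+15 Hz

First, find the transition energy:
E_4 = -13.6057 × 3² / 4² = -7.653206 eV
E_3 = -13.6057 × 3² / 3² = -13.605700 eV
|ΔE| = |E_3 - E_4| = 5.952494 eV

Convert to Joules: E = 5.952494 eV × (1.602177 × 10⁻¹⁹ J/eV) = 9.53695e-19 J

Using E = hf:
f = E/h = 9.53695e-19 J / (6.62607 × 10⁻³⁴ J·s)
f = 1.439e+15 Hz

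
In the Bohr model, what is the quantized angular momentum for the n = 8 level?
8.43657e-34 J·s (or 8ℏ)

In the Bohr model, angular momentum is quantized:
L = nℏ

where ℏ = h/(2π) = 1.0545718e-34 J·s

For n = 8:
L = 8 × 1.0545718e-34 J·s
L = 8.43657e-34 J·s

This can also be written as L = 8ℏ.
The angular momentum is an integer multiple of the reduced Planck constant.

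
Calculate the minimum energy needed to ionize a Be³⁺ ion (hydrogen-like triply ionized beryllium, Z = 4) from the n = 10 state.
2.177 eV

The ionization energy is the energy needed to remove the electron completely (n → ∞).

For a hydrogen-like ion with Z = 4, E_n = -13.6057 Z² / n² eV.

At n = 10: E_10 = -13.6057 × 4² / 10² = -2.176912 eV
At n = ∞: E_∞ = 0 eV

Ionization energy = E_∞ - E_10 = 0 - (-2.176912) = 2.176912 eV
Ionization energy ≈ 2.177 eV

This is also called the binding energy of the electron in state n = 10.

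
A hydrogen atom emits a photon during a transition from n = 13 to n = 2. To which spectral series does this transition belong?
Balmer series

The spectral series in hydrogen are named based on the final (lower) energy level:
- Lyman series: n_final = 1 (ultraviolet)
- Balmer series: n_final = 2 (visible/near-UV)
- Paschen series: n_final = 3 (infrared)
- Brackett series: n_final = 4 (infrared)
- Pfund series: n_final = 5 (far infrared)

Since this transition ends at n = 2, it belongs to the Balmer series.

For reference, this 13 → 2 line has photon energy
ΔE = 13.6057 eV × (1/2² - 1/13²) = 3.320917899 eV,
corresponding to wavelength λ = hc/ΔE = 1239.84 eV·nm / 3.320917899 eV = 373.34256 nm in the visible/near-UV region.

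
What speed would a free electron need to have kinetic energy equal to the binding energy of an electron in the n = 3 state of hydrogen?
7.29e+05 m/s (or 0.24% of c)

The binding energy at n = 3 for hydrogen is:
E_3 = -13.6057/3² = -1.51174 eV
|E_3| = 1.51174 eV

Convert to Joules:
KE = 1.51174 eV × (1.602177 × 10⁻¹⁹ J/eV) = 2.4221e-19 J

Using KE = ½mv²:
v = √(2·KE/m_e)
v = √(2 × 2.4221e-19 J / 9.10938 × 10⁻³¹ kg)
v = 7.29e+05 m/s

This is approximately 0.24% the speed of light.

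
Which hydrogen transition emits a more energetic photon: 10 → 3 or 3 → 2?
3 → 2

Calculate the energy for each transition:

Transition 10 → 3:
ΔE₁ = |E_3 - E_10| = |-13.6057/3² - (-13.6057/10²)|
ΔE₁ = |-1.511744444 - (-0.136057000)| = 1.375687 eV

Transition 3 → 2:
ΔE₂ = |E_2 - E_3| = |-13.6057/2² - (-13.6057/3²)|
ΔE₂ = |-3.401425000 - (-1.511744444)| = 1.889681 eV

Since 1.889681 eV > 1.375687 eV, the transition 3 → 2 emits the more energetic photon.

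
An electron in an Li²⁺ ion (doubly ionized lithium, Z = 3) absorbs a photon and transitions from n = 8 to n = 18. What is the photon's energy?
1.5354 eV

The energy levels of a hydrogen-like atom are E_n = -13.6057 Z² eV / n².

Energy at n = 8: E_8 = -13.6057 × 3² / 8² = -1.9133016 eV
Energy at n = 18: E_18 = -13.6057 × 3² / 18² = -0.3779361 eV

The excitation energy is the difference:
ΔE = E_18 - E_8
ΔE = -0.3779361 - (-1.9133016)
ΔE = 1.5354 eV

Since this is positive, energy must be absorbed (photon absorption).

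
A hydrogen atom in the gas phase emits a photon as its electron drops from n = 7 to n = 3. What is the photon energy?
1.23408 eV

The energy levels are E_n = -13.6057 eV / n².

Energy at n = 7: E_7 = -13.6057 / 7² = -0.27766735 eV
Energy at n = 3: E_3 = -13.6057 / 3² = -1.51174444 eV

For emission (electron falling to lower state), the photon energy is:
E_photon = E_7 - E_3 = |-0.27766735 - (-1.51174444)|
E_photon = 1.23408 eV

This energy is carried away by the emitted photon.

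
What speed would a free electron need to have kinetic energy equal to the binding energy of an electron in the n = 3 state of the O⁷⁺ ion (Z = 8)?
5.834e+06 m/s (or 1.95% of c)

The binding energy at n = 3 for O⁷⁺ is:
E_3 = -13.6057 × 8²/3² = -96.75164 eV
|E_3| = 96.75164 eV

Convert to Joules:
KE = 96.75164 eV × (1.602177 × 10⁻¹⁹ J/eV) = 1.55013e-17 J

Using KE = ½mv²:
v = √(2·KE/m_e)
v = √(2 × 1.55013e-17 J / 9.10938 × 10⁻³¹ kg)
v = 5.834e+06 m/s

This is approximately 1.95% the speed of light.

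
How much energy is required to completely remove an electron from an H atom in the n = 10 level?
0.13606 eV

The ionization energy is the energy needed to remove the electron completely (n → ∞).

For hydrogen, E_n = -13.6057 eV / n².

At n = 10: E_10 = -13.6057 / 10² = -0.13605700 eV
At n = ∞: E_∞ = 0 eV

Ionization energy = E_∞ - E_10 = 0 - (-0.13605700) = 0.13605700 eV
Ionization energy ≈ 0.13606 eV

This is also called the binding energy of the electron in state n = 10.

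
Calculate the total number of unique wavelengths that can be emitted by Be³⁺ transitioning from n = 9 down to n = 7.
3

The electron can occupy levels n = 7, 8, ..., 9 during de-excitation — that is m = 9 - 7 + 1 = 3 distinct levels.

The number of distinct spectral lines equals the number of ways to choose 2 of these m levels (each pair gives one possible emission transition):

Number of lines = m(m-1)/2 = 3×2/2 = 3

These correspond to all possible transitions between the 3 levels:
9 → 8, 9 → 7, 8 → 7

Each transition produces a photon with a unique energy (and thus wavelength). This count does not depend on Z.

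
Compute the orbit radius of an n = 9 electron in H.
4.2863 nm (or 42.8633 Å)

The Bohr radius formula is:
r_n = n² a₀ / Z

where a₀ = 0.0529177 nm is the Bohr radius.

For H (Z = 1) at n = 9:
r_9 = 9² × 0.0529177 nm / 1
r_9 = 81 × 0.0529177 nm / 1
r_9 = 4.28633 nm / 1
r_9 = 4.2863 nm

The electron orbits at approximately 4.2863 nm from the nucleus.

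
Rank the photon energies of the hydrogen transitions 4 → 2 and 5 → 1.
5 → 1

Calculate the energy for each transition:

Transition 4 → 2:
ΔE₁ = |E_2 - E_4| = |-13.6057/2² - (-13.6057/4²)|
ΔE₁ = |-3.40142500000 - (-0.85035625000)| = 2.55106875 eV

Transition 5 → 1:
ΔE₂ = |E_1 - E_5| = |-13.6057/1² - (-13.6057/5²)|
ΔE₂ = |-13.60570000000 - (-0.54422800000)| = 13.06147200 eV

Since 13.06147200 eV > 2.55106875 eV, the transition 5 → 1 emits the more energetic photon.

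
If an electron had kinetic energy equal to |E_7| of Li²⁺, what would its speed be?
9.376e+05 m/s (or 0.3127% of c)

The binding energy at n = 7 for Li²⁺ is:
E_7 = -13.6057 × 3²/7² = -2.499006 eV
|E_7| = 2.499006 eV

Convert to Joules:
KE = 2.499006 eV × (1.602177 × 10⁻¹⁹ J/eV) = 4.00385e-19 J

Using KE = ½mv²:
v = √(2·KE/m_e)
v = √(2 × 4.00385e-19 J / 9.10938 × 10⁻³¹ kg)
v = 9.376e+05 m/s

This is approximately 0.3127% the speed of light.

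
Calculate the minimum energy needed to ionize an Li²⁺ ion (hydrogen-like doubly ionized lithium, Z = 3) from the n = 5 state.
4.90 eV

The ionization energy is the energy needed to remove the electron completely (n → ∞).

For a hydrogen-like ion with Z = 3, E_n = -13.6057 Z² / n² eV.

At n = 5: E_5 = -13.6057 × 3² / 5² = -4.89805 eV
At n = ∞: E_∞ = 0 eV

Ionization energy = E_∞ - E_5 = 0 - (-4.89805) = 4.89805 eV
Ionization energy ≈ 4.90 eV

This is also called the binding energy of the electron in state n = 5.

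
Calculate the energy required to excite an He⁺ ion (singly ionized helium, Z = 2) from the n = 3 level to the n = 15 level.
5.805 eV

The energy levels of a hydrogen-like atom are E_n = -13.6057 Z² eV / n².

Energy at n = 3: E_3 = -13.6057 × 2² / 3² = -6.046978 eV
Energy at n = 15: E_15 = -13.6057 × 2² / 15² = -0.241879 eV

The excitation energy is the difference:
ΔE = E_15 - E_3
ΔE = -0.241879 - (-6.046978)
ΔE = 5.805 eV

Since this is positive, energy must be absorbed (photon absorption).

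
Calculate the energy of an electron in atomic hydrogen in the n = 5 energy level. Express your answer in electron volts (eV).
-0.544228 eV

The energy levels of a hydrogen-like atom are given by:
E_n = -13.6057 eV / n²

For n = 5:
E_5 = -13.6057 eV / 5²
E_5 = -13.6057 eV / 25
E_5 = -0.544228 eV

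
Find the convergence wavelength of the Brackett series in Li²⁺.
162.0027 nm

The series limit corresponds to the transition from n = ∞ to n = 4.
This is the highest energy (shortest wavelength) transition in the Brackett series.

E_∞ = 0 eV
E_4 = -13.6057 × 3² / 4² = -7.65320625 eV

Energy at series limit:
ΔE = E_∞ - E_4 = 0 - (-7.65320625) = 7.65320625 eV
λ = hc/E = 1239.84 eV·nm / 7.65320625 eV = 162.0027 nm

This energy equals the ionization energy from the n = 4 state of Li²⁺.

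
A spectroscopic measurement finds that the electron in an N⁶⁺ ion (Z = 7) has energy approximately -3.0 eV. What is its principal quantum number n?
n = 15

The exact energy levels follow E_n = -13.6057 Z² / n² eV with Z = 7.

The measured value (-3.0 eV) is reported to only 2 significant figures, so we must test candidate n values and see which one matches to that precision.

Candidate energies:
  n = 13:  E = -13.6057 × 7² / 13² = -3.94485 eV
  n = 14:  E = -13.6057 × 7² / 14² = -3.40143 eV
  n = 15:  E = -13.6057 × 7² / 15² = -2.96302 eV  ← matches
  n = 16:  E = -13.6057 × 7² / 16² = -2.60422 eV
  n = 17:  E = -13.6057 × 7² / 17² = -2.30685 eV

Checking against the measurement of -3.0 eV (2 sig figs), only n = 15 agrees:
E_15 = -2.96302 eV, which rounds to -3.0 eV ✓

Therefore n = 15.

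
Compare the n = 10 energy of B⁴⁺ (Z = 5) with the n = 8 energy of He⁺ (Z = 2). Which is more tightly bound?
B⁴⁺ at n = 10 (E = -3.401 eV)

Using E_n = -13.6057 Z² / n² eV:

B⁴⁺ (Z = 5) at n = 10:
E = -13.6057 × 5² / 10² = -13.6057 × 25 / 100 = -3.401425 eV

He⁺ (Z = 2) at n = 8:
E = -13.6057 × 2² / 8² = -13.6057 × 4 / 64 = -0.850356 eV

Since -3.401425 eV < -0.850356 eV,
B⁴⁺ at n = 10 is more tightly bound (requires more energy to ionize).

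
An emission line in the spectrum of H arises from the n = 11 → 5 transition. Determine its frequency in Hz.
1.04e+14 Hz

First, find the transition energy:
E_11 = -13.6057 / 11² = -0.112444 eV
E_5 = -13.6057 / 5² = -0.544228 eV
|ΔE| = |E_5 - E_11| = 0.431784 eV

Convert to Joules: E = 0.431784 eV × (1.602177 × 10⁻¹⁹ J/eV) = 6.9179e-20 J

Using E = hf:
f = E/h = 6.9179e-20 J / (6.62607 × 10⁻³⁴ J·s)
f = 1.04e+14 Hz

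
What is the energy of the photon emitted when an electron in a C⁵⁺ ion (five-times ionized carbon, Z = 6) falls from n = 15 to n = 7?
7.8191 eV

The energy levels are E_n = -13.6057 Z² eV / n².

Energy at n = 15: E_15 = -13.6057 × 6² / 15² = -2.1769120 eV
Energy at n = 7: E_7 = -13.6057 × 6² / 7² = -9.9960245 eV

For emission (electron falling to lower state), the photon energy is:
E_photon = E_15 - E_7 = |-2.1769120 - (-9.9960245)|
E_photon = 7.8191 eV

This energy is carried away by the emitted photon.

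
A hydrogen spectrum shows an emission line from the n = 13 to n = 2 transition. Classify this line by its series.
Balmer series

The spectral series in hydrogen are named based on the final (lower) energy level:
- Lyman series: n_final = 1 (ultraviolet)
- Balmer series: n_final = 2 (visible/near-UV)
- Paschen series: n_final = 3 (infrared)
- Brackett series: n_final = 4 (infrared)
- Pfund series: n_final = 5 (far infrared)

Since this transition ends at n = 2, it belongs to the Balmer series.

For reference, this 13 → 2 line has photon energy
ΔE = 13.6057 eV × (1/2² - 1/13²) = 3.320918 eV,
corresponding to wavelength λ = hc/ΔE = 1239.84 eV·nm / 3.320918 eV = 373.34 nm in the visible/near-UV region.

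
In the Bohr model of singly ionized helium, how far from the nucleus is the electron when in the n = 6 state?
0.9525 nm (or 9.5252 Å)

The Bohr radius formula is:
r_n = n² a₀ / Z

where a₀ = 0.0529177 nm is the Bohr radius.

For He⁺ (Z = 2) at n = 6:
r_6 = 6² × 0.0529177 nm / 2
r_6 = 36 × 0.0529177 nm / 2
r_6 = 1.90504 nm / 2
r_6 = 0.9525 nm

The electron orbits at approximately 0.9525 nm from the nucleus.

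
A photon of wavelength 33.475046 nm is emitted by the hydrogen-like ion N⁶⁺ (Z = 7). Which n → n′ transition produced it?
n = 12 → n = 4

First, find the photon energy from the wavelength (hc = 1239.84 eV·nm):
E = hc/λ = 1239.84 eV·nm / 33.475046 nm = 37.037738 eV

The energy levels of N⁶⁺ satisfy E_n = -13.6057 × 7² / n² eV, so an emission n_i → n_f releases
ΔE = 13.6057 × 7² × (1/n_f² − 1/n_i²) eV.

Setting ΔE equal to the photon energy:
1/n_f² − 1/n_i² = 37.037738 / (13.6057 × 7²) = 0.055555554

Since 1/n_i² must be positive, we need 1/n_f² > 0.055555554, i.e. n_f ≤ 4. For each allowed n_f, solve n_i = (1/n_f² − 0.055555554)^(−1/2) and check whether it is a whole number:
  n_f = 1: 1/n_i² = 1.000000000 − 0.055555554 = 0.944444446 → n_i = 1.029  (not an integer) ✗
  n_f = 2: 1/n_i² = 0.250000000 − 0.055555554 = 0.194444446 → n_i = 2.268  (not an integer) ✗
  n_f = 3: 1/n_i² = 0.111111111 − 0.055555554 = 0.055555557 → n_i = 4.243  (not an integer) ✗
  n_f = 4: 1/n_i² = 0.062500000 − 0.055555554 = 0.006944446 → n_i = 12.000  → integer, n_i = 12 ✓

Only n_f = 4 gives an integer upper level, n_i = 12.

The transition is from n = 12 to n = 4 (emission).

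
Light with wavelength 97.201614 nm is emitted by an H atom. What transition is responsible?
n = 4 → n = 1

First, find the photon energy from the wavelength (hc = 1239.84 eV·nm):
E = hc/λ = 1239.84 eV·nm / 97.201614 nm = 12.755344 eV

The energy levels of hydrogen satisfy E_n = -13.6057 / n² eV, so an emission n_i → n_f releases
ΔE = 13.6057 × (1/n_f² − 1/n_i²) eV.

Setting ΔE equal to the photon energy:
1/n_f² − 1/n_i² = 12.755344 / 13.6057 = 0.93750002

Since 1/n_i² must be positive, we need 1/n_f² > 0.93750002, i.e. n_f ≤ 1. For each allowed n_f, solve n_i = (1/n_f² − 0.93750002)^(−1/2) and check whether it is a whole number:
  n_f = 1: 1/n_i² = 1.00000000 − 0.93750002 = 0.06249998 → n_i = 4.000  → integer, n_i = 4 ✓

Only n_f = 1 gives an integer upper level, n_i = 4.

The transition is from n = 4 to n = 1 (emission).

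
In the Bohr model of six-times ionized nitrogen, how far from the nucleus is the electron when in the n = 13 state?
1.277585 nm (or 12.775850 Å)

The Bohr radius formula is:
r_n = n² a₀ / Z

where a₀ = 0.052917721 nm is the Bohr radius.

For N⁶⁺ (Z = 7) at n = 13:
r_13 = 13² × 0.052917721 nm / 7
r_13 = 169 × 0.052917721 nm / 7
r_13 = 8.9430948 nm / 7
r_13 = 1.277585 nm

The electron orbits at approximately 1.277585 nm from the nucleus.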